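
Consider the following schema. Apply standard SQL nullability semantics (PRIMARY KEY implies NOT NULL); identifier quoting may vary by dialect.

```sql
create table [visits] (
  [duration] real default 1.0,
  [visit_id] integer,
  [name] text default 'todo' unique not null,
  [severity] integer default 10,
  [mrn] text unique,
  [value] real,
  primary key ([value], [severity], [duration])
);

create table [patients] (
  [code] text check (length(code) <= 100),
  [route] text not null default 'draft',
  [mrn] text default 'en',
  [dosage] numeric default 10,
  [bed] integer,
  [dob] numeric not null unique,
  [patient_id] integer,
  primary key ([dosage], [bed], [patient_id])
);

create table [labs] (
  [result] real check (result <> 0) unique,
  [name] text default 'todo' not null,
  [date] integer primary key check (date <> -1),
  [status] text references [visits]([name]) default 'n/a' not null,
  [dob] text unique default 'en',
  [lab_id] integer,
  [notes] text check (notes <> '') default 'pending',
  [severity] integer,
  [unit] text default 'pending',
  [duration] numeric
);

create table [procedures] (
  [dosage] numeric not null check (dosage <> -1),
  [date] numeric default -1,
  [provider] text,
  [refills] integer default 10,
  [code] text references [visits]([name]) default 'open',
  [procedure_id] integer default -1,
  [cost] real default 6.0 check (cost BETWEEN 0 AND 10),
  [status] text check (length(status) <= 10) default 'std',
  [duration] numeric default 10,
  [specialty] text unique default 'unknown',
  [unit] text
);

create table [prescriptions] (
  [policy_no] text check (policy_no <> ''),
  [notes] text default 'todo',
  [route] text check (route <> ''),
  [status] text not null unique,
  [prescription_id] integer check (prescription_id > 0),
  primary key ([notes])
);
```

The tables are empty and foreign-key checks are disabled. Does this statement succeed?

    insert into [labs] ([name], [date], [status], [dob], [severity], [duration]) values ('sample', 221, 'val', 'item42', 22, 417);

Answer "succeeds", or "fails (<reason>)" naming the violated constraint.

succeeds

NOT NULL columns: date is supplied; name is supplied; status is supplied.
CHECK constraints: 221 satisfies (date <> -1).
No constraint is violated.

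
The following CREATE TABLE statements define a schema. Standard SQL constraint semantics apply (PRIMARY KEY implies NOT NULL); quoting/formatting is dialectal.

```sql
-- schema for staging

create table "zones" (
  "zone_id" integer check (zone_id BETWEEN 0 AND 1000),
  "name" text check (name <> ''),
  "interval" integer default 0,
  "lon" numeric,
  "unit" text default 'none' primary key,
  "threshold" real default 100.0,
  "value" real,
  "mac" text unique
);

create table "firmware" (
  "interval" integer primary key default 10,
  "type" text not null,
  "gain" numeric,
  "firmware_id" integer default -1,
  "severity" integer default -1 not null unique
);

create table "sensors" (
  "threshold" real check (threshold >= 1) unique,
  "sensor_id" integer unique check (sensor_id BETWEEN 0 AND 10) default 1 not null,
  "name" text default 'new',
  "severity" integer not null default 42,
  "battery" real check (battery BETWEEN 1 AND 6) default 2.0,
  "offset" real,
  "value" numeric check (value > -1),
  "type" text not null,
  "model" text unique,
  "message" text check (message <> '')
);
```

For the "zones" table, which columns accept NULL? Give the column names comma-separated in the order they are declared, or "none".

zone_id, name, interval, lon, threshold, value, mac

- zone_id: CHECK does not forbid NULL (a CHECK constraint passes when its expression is NULL) → nullable.
- name: CHECK does not forbid NULL (a CHECK constraint passes when its expression is NULL) → nullable.
- interval: DEFAULT only fills an omitted column; an explicit NULL is still allowed → nullable.
- lon: no NOT NULL constraint applies → nullable.
- unit: part of the PRIMARY KEY, which implies NOT NULL → not nullable.
- threshold: DEFAULT only fills an omitted column; an explicit NULL is still allowed → nullable.
- value: no NOT NULL constraint applies → nullable.
- mac: UNIQUE does not imply NOT NULL → nullable.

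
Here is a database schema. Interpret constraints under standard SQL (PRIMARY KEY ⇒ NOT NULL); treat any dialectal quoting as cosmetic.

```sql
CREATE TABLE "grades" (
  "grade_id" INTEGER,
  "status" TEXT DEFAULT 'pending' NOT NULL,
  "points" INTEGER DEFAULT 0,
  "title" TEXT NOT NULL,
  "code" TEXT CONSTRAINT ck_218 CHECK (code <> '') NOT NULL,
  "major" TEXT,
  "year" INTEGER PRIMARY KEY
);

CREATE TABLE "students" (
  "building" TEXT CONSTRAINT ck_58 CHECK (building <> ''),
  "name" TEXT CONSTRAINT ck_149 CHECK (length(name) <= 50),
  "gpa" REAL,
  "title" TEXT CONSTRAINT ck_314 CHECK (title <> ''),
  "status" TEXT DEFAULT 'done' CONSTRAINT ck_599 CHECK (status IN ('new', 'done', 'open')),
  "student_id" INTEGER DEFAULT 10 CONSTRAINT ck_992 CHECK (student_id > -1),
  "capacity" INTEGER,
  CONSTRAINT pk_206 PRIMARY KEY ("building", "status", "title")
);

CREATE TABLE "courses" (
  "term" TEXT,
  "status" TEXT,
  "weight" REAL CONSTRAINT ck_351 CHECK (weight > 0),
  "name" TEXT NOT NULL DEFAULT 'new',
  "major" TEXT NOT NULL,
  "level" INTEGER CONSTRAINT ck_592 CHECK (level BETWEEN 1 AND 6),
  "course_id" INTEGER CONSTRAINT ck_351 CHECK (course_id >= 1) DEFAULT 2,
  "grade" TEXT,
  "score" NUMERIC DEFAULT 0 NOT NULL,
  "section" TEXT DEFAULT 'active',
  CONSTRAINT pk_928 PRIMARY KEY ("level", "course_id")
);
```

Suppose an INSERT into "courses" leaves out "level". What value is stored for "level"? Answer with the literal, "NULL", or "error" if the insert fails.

level has no DEFAULT clause.
Omitting it would insert NULL, but it is part of the PRIMARY KEY, so the INSERT fails.

error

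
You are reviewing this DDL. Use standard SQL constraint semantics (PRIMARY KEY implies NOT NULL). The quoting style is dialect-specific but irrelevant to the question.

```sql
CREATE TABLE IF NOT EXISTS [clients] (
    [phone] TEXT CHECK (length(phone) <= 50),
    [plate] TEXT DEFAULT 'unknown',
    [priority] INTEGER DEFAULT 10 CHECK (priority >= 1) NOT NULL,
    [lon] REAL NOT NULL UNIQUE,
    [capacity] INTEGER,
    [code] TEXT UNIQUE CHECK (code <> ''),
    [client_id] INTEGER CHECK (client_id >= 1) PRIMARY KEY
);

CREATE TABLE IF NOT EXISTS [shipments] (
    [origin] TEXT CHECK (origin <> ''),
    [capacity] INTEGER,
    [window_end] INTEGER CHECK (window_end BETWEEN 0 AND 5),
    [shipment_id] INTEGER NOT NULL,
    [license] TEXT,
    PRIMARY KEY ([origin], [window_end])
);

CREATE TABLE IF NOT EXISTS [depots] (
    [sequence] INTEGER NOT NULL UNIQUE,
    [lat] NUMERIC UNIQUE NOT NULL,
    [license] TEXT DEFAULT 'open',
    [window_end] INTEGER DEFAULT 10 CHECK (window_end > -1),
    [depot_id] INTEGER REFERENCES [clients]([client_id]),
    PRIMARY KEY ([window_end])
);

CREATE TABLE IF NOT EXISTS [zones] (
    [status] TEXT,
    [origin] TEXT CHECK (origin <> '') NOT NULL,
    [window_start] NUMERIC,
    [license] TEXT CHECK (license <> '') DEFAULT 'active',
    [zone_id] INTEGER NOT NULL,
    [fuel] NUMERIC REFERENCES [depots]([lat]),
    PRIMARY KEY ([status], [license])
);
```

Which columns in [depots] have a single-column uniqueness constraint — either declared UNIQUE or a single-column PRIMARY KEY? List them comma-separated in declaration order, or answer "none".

- sequence: declared UNIQUE → unique.
- lat: declared UNIQUE → unique.
- license: no UNIQUE or single-column PK constraint.
- window_end: single-column PRIMARY KEY → unique.
- depot_id: no UNIQUE or single-column PK constraint.

sequence, lat, window_end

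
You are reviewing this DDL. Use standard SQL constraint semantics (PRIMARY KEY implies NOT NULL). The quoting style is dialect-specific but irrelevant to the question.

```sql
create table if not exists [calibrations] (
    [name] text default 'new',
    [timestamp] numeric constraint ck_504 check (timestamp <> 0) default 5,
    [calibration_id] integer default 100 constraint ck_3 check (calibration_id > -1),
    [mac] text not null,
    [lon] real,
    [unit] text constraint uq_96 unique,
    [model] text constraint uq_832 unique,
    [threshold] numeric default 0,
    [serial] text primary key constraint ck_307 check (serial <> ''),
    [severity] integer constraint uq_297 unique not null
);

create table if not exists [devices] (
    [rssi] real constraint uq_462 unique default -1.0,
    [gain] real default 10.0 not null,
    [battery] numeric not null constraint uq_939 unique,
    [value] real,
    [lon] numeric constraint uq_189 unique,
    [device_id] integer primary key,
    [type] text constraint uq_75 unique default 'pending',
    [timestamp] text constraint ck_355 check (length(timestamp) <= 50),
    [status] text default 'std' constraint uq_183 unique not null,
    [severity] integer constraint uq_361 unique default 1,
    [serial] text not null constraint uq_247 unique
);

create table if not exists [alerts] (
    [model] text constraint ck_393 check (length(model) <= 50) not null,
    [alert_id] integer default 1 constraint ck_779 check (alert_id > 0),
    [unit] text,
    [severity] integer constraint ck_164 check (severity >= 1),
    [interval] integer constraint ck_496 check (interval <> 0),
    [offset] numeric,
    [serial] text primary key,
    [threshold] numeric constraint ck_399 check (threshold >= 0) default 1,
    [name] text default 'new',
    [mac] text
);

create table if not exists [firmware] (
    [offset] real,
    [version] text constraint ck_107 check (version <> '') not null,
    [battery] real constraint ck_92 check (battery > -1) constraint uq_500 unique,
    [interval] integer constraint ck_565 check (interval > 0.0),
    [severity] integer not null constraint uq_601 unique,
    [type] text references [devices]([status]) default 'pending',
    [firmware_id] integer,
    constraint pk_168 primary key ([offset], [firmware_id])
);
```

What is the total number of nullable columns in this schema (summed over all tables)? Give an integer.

calibrations: 7 nullable (name, timestamp, calibration_id, lon, unit, model, threshold — PK (serial) and explicit NOT NULL columns excluded).
devices: 6 nullable (rssi, value, lon, type, timestamp, severity — PK (device_id) and explicit NOT NULL columns excluded).
alerts: 8 nullable (alert_id, unit, severity, interval, offset, threshold, name, mac — PK (serial) and explicit NOT NULL columns excluded).
firmware: 3 nullable (battery, interval, type — PK (offset, firmware_id) and explicit NOT NULL columns excluded).
Total: 7 + 6 + 8 + 3 = 24.

24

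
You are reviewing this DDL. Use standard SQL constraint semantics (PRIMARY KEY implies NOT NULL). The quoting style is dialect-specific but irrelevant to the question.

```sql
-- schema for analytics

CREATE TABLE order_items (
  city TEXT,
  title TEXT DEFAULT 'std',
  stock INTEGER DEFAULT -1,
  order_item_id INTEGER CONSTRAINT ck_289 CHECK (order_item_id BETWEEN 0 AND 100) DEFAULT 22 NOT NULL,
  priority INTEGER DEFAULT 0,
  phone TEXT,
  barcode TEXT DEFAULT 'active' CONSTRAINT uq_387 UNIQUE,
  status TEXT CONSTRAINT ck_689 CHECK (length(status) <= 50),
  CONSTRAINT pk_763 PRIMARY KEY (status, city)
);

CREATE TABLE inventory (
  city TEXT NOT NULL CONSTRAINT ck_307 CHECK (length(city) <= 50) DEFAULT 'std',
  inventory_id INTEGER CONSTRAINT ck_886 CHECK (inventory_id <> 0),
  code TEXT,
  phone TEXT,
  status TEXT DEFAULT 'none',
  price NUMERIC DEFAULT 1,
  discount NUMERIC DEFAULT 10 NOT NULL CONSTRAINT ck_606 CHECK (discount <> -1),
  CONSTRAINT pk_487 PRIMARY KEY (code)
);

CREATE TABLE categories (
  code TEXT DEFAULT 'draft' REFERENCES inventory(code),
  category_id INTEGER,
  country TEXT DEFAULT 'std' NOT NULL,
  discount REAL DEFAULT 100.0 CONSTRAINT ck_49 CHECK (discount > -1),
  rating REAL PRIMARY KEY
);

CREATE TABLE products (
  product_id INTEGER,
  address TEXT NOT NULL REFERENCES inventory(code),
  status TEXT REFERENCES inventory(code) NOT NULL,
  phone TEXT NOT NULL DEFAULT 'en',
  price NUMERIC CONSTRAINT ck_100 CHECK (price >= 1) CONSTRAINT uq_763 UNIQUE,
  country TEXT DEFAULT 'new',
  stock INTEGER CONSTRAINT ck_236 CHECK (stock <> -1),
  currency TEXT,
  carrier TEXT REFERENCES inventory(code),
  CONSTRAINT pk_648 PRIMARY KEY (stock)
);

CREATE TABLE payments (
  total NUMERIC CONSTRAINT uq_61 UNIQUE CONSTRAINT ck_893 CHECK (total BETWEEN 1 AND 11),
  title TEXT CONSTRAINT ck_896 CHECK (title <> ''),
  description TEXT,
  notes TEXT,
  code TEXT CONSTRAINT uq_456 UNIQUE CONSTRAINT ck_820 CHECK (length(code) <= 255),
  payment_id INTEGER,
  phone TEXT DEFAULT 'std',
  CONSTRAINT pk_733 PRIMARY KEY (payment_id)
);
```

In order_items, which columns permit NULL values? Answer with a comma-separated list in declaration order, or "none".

title, stock, priority, phone, barcode

- city: part of the PRIMARY KEY, which implies NOT NULL → not nullable.
- title: DEFAULT only fills an omitted column; an explicit NULL is still allowed → nullable.
- stock: DEFAULT only fills an omitted column; an explicit NULL is still allowed → nullable.
- order_item_id: declared NOT NULL → not nullable.
- priority: DEFAULT only fills an omitted column; an explicit NULL is still allowed → nullable.
- phone: no NOT NULL constraint applies → nullable.
- barcode: UNIQUE does not imply NOT NULL → nullable.
- status: part of the PRIMARY KEY, which implies NOT NULL → not nullable.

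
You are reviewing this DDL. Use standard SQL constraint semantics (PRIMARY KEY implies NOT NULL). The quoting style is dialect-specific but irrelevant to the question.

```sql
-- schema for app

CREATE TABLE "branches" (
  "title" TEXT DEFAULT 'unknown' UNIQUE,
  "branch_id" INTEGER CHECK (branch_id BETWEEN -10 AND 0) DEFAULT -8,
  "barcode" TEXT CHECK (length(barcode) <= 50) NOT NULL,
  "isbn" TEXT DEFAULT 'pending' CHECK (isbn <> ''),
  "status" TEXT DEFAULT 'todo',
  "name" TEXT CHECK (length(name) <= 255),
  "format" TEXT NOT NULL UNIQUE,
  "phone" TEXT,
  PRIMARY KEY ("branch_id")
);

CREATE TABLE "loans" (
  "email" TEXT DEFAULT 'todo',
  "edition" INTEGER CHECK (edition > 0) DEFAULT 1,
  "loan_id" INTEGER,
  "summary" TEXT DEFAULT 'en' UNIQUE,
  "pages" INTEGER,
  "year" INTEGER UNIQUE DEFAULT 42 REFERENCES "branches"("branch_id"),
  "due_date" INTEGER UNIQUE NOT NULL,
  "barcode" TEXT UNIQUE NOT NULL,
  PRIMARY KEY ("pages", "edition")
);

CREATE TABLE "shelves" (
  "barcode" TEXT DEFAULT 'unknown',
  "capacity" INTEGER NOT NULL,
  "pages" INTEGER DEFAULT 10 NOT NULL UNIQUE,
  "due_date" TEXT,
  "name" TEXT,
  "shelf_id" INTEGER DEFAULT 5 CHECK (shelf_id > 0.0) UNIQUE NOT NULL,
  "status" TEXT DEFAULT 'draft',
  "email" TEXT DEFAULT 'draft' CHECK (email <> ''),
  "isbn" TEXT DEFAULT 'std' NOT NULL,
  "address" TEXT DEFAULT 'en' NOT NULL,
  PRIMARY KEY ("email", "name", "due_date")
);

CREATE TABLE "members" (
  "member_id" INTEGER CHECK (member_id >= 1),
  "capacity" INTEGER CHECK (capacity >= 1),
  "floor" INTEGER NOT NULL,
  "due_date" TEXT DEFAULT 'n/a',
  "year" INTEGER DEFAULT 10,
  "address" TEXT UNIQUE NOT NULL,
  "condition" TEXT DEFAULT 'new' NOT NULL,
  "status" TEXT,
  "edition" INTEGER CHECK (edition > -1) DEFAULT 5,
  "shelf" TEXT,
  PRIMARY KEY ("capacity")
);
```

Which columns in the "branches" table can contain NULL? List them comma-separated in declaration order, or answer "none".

title, isbn, status, name, phone

- title: UNIQUE does not imply NOT NULL → nullable.
- branch_id: part of the PRIMARY KEY, which implies NOT NULL → not nullable.
- barcode: declared NOT NULL → not nullable.
- isbn: CHECK does not forbid NULL (a CHECK constraint passes when its expression is NULL) → nullable.
- status: DEFAULT only fills an omitted column; an explicit NULL is still allowed → nullable.
- name: CHECK does not forbid NULL (a CHECK constraint passes when its expression is NULL) → nullable.
- format: declared NOT NULL → not nullable.
- phone: no NOT NULL constraint applies → nullable.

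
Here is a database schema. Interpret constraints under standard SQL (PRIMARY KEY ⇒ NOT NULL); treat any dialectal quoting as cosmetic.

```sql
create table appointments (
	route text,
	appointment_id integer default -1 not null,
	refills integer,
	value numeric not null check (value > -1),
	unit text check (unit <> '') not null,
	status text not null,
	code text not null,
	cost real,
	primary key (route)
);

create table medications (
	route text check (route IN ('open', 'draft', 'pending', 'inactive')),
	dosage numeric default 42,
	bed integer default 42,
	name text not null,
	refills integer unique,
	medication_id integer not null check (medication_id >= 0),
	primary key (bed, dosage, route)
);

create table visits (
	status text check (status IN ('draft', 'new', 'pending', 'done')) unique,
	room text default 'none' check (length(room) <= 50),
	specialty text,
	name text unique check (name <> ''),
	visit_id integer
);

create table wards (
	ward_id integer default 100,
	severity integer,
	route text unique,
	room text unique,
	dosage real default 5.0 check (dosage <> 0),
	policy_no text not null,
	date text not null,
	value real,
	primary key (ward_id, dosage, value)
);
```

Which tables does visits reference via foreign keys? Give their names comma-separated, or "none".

none

No column in visits has a REFERENCES clause.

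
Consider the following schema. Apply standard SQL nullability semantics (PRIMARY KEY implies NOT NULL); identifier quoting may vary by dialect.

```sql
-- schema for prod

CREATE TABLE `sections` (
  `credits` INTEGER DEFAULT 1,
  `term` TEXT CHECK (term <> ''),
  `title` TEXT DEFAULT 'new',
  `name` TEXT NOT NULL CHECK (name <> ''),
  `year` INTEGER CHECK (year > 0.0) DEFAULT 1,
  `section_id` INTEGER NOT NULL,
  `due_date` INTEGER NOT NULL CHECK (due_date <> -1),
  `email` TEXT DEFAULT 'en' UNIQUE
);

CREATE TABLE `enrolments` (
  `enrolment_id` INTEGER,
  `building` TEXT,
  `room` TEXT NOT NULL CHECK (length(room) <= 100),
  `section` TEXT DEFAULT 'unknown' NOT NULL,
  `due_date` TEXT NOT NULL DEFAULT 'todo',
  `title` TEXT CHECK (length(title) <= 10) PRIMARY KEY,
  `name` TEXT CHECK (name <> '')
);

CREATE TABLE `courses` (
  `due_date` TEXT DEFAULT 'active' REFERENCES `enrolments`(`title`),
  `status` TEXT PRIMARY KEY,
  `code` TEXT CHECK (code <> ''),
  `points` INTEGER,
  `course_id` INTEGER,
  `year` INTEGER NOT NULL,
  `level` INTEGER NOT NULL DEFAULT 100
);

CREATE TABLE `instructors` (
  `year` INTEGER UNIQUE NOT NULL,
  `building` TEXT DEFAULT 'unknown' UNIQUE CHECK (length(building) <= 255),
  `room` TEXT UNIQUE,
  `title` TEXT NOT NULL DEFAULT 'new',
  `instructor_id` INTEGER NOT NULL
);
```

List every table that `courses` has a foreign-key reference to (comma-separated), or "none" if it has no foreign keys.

enrolments

- due_date REFERENCES enrolments(title).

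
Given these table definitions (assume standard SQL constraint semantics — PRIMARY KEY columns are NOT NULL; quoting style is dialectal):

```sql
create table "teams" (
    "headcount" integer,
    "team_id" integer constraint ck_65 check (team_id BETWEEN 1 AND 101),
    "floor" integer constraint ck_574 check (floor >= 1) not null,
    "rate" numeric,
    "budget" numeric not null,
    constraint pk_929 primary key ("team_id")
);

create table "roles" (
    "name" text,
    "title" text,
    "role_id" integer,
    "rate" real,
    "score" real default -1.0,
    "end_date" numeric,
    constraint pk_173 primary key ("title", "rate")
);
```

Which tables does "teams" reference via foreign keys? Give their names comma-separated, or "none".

No column in teams has a REFERENCES clause.

none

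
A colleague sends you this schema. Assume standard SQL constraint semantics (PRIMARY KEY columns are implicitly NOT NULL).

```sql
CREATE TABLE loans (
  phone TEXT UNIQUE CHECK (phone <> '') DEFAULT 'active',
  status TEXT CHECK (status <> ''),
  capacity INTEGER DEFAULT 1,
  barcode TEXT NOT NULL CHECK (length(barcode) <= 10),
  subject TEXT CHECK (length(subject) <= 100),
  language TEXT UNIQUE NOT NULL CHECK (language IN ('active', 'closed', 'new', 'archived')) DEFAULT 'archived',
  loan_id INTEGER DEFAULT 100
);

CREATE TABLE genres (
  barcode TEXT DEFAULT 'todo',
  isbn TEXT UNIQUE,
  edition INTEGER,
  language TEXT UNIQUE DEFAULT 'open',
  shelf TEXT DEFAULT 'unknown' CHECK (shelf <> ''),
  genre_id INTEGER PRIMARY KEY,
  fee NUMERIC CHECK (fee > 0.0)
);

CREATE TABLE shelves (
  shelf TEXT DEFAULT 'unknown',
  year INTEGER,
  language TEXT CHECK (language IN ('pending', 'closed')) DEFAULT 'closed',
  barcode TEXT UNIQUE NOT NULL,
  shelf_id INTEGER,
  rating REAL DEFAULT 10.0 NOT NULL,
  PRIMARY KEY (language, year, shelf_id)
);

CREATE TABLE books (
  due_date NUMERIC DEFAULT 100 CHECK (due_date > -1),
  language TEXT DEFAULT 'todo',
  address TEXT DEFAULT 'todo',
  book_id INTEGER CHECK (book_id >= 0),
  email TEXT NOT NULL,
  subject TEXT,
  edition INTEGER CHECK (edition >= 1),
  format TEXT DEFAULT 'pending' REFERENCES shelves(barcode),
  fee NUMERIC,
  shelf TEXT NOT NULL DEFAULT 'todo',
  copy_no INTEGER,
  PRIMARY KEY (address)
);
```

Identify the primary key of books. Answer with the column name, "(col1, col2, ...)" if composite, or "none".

address

address is declared PRIMARY KEY as a table-level PRIMARY KEY clause.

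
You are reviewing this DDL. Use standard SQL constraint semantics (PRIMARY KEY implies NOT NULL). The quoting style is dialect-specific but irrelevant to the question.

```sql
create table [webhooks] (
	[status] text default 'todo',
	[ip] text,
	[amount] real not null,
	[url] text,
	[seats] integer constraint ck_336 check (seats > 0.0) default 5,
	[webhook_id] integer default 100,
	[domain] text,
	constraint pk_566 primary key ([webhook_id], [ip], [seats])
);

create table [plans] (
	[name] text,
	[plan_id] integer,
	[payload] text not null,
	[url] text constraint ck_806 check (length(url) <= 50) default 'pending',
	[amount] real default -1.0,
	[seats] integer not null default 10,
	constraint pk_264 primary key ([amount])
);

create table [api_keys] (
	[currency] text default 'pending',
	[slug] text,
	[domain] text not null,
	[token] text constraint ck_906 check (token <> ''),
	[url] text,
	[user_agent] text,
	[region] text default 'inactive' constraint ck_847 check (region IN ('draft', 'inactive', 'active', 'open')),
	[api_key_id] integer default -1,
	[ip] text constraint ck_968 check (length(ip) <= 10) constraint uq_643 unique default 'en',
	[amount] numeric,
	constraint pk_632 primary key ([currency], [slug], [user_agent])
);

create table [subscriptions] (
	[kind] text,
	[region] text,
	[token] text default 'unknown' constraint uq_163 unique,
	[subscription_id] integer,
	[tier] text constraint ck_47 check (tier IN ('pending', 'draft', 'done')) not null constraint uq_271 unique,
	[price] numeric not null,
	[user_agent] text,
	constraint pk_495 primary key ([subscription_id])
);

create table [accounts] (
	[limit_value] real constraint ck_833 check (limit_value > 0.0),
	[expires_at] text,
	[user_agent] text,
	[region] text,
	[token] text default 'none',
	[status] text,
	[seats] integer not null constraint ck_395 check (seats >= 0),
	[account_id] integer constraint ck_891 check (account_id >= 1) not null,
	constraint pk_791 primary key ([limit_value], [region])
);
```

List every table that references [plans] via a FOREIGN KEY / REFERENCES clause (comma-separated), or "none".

No REFERENCES clause anywhere in the schema names plans.

none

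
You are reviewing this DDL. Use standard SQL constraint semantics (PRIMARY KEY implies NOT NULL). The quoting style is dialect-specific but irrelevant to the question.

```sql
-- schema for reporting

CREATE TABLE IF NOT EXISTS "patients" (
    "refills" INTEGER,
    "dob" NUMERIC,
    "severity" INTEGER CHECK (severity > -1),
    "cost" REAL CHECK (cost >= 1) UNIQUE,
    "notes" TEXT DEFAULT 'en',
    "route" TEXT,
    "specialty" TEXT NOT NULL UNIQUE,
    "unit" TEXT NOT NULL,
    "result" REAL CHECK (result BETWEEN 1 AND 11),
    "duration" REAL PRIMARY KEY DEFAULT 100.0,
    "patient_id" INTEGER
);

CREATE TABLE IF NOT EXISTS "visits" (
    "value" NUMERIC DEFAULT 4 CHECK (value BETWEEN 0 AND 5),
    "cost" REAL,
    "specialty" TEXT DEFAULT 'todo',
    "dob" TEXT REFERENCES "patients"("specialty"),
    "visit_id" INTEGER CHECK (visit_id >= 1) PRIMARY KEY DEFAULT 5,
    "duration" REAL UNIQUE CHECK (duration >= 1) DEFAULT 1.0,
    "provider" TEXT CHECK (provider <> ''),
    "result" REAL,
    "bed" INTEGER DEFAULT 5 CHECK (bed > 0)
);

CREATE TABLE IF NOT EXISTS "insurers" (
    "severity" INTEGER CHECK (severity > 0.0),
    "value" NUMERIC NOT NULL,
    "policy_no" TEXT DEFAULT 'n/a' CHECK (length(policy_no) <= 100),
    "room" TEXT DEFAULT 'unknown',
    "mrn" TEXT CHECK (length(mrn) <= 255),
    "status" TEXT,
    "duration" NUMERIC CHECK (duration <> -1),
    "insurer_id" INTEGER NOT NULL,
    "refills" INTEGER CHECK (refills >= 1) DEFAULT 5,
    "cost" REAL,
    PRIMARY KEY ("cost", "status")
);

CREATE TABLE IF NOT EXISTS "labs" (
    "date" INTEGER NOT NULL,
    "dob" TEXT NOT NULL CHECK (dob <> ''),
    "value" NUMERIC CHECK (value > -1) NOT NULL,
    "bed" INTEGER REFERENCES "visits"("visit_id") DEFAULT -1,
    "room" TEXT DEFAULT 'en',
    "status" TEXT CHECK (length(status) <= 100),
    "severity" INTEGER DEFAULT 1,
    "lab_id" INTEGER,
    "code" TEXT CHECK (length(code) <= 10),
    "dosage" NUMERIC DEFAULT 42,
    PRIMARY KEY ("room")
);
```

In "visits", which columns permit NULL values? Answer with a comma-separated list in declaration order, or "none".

value, cost, specialty, dob, duration, provider, result, bed

- value: CHECK does not forbid NULL (a CHECK constraint passes when its expression is NULL) → nullable.
- cost: no NOT NULL constraint applies → nullable.
- specialty: DEFAULT only fills an omitted column; an explicit NULL is still allowed → nullable.
- dob: a foreign key column may be NULL unless separately constrained → nullable.
- visit_id: part of the PRIMARY KEY, which implies NOT NULL → not nullable.
- duration: CHECK does not forbid NULL (a CHECK constraint passes when its expression is NULL) → nullable.
- provider: CHECK does not forbid NULL (a CHECK constraint passes when its expression is NULL) → nullable.
- result: no NOT NULL constraint applies → nullable.
- bed: CHECK does not forbid NULL (a CHECK constraint passes when its expression is NULL) → nullable.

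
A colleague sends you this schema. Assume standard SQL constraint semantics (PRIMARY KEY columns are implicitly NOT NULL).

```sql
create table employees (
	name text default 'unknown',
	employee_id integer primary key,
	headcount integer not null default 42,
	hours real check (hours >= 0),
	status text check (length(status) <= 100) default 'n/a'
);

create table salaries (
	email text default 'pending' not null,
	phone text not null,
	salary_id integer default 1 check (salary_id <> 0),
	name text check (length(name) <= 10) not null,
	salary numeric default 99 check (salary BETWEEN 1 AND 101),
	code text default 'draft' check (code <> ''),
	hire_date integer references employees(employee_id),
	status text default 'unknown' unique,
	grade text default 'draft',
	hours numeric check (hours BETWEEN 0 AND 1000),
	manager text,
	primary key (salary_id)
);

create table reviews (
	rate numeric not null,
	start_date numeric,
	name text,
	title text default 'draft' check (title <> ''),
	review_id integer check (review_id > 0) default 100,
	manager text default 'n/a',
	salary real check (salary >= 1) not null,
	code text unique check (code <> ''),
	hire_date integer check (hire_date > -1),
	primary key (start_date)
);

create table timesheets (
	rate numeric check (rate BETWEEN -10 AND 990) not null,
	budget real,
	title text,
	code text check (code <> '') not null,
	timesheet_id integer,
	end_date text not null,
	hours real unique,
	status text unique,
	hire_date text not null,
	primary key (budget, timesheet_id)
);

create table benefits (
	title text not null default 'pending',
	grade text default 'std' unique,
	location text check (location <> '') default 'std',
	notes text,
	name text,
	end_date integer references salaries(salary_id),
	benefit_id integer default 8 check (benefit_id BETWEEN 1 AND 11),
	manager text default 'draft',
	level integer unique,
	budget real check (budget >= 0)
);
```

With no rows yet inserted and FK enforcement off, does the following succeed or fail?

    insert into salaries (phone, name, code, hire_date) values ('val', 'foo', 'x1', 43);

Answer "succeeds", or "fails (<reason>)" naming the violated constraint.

succeeds

NOT NULL columns: email defaults to 'pending'; name is supplied; phone is supplied; salary_id defaults to 1.
CHECK constraints: 'foo' satisfies (length(name) <= 10); 'x1' satisfies (code <> '').
No constraint is violated.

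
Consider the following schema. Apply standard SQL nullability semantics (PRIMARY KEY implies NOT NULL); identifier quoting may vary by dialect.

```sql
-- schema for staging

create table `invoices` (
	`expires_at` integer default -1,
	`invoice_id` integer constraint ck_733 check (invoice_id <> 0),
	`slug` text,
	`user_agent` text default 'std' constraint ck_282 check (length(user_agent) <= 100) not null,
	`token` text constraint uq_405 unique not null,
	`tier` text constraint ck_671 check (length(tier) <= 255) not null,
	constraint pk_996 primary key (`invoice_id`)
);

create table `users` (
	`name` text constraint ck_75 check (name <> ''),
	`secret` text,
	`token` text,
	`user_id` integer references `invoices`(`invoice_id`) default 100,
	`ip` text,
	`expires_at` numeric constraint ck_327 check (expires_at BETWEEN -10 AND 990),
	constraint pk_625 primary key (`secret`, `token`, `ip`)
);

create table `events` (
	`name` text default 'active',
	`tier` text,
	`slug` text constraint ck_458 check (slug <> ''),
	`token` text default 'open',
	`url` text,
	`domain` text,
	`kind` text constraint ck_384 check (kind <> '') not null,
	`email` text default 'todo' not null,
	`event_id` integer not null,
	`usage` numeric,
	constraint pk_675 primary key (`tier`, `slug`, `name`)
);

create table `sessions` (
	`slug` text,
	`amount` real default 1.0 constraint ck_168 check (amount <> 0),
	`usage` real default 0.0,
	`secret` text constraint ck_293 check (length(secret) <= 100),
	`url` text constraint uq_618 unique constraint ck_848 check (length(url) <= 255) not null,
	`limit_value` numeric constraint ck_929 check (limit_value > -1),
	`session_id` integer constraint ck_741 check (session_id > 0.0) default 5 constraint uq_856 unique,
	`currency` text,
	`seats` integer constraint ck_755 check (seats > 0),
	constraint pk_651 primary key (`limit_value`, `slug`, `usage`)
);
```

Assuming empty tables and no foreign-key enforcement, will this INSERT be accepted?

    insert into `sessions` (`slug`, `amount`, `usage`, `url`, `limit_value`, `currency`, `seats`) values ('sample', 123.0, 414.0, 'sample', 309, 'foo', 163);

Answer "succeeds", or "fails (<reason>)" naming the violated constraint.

NOT NULL columns: limit_value is supplied; slug is supplied; url is supplied; usage is supplied.
CHECK constraints: 123.0 satisfies (amount <> 0); 'sample' satisfies (length(url) <= 255); 309 satisfies (limit_value > -1); 163 satisfies (seats > 0).
No constraint is violated.

succeeds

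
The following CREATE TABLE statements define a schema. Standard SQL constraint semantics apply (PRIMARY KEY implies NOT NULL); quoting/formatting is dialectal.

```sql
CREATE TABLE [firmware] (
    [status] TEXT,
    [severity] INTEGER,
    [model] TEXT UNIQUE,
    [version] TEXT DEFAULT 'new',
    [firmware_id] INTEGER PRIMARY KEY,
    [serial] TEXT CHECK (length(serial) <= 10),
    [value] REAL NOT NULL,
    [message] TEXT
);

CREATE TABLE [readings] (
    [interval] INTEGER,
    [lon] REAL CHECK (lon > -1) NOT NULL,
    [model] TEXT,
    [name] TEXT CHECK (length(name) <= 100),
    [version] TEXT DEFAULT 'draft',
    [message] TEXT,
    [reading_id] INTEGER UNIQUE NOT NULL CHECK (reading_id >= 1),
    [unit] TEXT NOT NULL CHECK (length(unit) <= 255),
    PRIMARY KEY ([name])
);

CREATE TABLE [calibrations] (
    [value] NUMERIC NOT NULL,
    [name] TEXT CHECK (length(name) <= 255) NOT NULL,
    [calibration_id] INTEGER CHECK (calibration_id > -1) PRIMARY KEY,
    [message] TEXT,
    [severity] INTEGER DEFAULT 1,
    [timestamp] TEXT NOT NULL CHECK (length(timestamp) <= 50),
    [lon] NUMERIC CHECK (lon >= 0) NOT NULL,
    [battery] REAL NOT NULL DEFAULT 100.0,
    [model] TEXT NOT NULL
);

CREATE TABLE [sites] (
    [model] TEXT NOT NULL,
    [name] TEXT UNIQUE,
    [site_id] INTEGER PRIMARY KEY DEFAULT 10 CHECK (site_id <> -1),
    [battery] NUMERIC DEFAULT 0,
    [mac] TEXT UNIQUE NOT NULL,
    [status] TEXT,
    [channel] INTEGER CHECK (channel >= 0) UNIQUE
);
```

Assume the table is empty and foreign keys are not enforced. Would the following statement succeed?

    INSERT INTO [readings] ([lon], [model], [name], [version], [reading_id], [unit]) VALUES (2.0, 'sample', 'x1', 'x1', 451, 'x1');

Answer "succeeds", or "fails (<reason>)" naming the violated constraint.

succeeds

NOT NULL columns: lon is supplied; name is supplied; reading_id is supplied; unit is supplied.
CHECK constraints: 2.0 satisfies (lon > -1); 'x1' satisfies (length(name) <= 100); 451 satisfies (reading_id >= 1); 'x1' satisfies (length(unit) <= 255).
No constraint is violated.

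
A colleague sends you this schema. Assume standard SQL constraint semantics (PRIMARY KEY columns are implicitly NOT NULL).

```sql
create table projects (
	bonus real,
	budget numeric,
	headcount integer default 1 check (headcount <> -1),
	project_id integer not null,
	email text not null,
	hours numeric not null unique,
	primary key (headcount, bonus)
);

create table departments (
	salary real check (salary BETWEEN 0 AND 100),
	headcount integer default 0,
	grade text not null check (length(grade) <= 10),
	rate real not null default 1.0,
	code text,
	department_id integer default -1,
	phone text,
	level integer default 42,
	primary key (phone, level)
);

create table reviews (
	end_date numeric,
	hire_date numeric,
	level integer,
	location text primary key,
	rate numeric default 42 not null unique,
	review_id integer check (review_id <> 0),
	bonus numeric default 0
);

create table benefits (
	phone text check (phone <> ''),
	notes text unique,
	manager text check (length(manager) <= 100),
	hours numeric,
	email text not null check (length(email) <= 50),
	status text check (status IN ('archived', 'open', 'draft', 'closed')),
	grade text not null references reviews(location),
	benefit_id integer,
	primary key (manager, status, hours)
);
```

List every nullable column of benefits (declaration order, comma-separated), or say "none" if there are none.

phone, notes, benefit_id

- phone: CHECK does not forbid NULL (a CHECK constraint passes when its expression is NULL) → nullable.
- notes: UNIQUE does not imply NOT NULL → nullable.
- manager: part of the PRIMARY KEY, which implies NOT NULL → not nullable.
- hours: part of the PRIMARY KEY, which implies NOT NULL → not nullable.
- email: declared NOT NULL → not nullable.
- status: part of the PRIMARY KEY, which implies NOT NULL → not nullable.
- grade: declared NOT NULL → not nullable.
- benefit_id: no NOT NULL constraint applies → nullable.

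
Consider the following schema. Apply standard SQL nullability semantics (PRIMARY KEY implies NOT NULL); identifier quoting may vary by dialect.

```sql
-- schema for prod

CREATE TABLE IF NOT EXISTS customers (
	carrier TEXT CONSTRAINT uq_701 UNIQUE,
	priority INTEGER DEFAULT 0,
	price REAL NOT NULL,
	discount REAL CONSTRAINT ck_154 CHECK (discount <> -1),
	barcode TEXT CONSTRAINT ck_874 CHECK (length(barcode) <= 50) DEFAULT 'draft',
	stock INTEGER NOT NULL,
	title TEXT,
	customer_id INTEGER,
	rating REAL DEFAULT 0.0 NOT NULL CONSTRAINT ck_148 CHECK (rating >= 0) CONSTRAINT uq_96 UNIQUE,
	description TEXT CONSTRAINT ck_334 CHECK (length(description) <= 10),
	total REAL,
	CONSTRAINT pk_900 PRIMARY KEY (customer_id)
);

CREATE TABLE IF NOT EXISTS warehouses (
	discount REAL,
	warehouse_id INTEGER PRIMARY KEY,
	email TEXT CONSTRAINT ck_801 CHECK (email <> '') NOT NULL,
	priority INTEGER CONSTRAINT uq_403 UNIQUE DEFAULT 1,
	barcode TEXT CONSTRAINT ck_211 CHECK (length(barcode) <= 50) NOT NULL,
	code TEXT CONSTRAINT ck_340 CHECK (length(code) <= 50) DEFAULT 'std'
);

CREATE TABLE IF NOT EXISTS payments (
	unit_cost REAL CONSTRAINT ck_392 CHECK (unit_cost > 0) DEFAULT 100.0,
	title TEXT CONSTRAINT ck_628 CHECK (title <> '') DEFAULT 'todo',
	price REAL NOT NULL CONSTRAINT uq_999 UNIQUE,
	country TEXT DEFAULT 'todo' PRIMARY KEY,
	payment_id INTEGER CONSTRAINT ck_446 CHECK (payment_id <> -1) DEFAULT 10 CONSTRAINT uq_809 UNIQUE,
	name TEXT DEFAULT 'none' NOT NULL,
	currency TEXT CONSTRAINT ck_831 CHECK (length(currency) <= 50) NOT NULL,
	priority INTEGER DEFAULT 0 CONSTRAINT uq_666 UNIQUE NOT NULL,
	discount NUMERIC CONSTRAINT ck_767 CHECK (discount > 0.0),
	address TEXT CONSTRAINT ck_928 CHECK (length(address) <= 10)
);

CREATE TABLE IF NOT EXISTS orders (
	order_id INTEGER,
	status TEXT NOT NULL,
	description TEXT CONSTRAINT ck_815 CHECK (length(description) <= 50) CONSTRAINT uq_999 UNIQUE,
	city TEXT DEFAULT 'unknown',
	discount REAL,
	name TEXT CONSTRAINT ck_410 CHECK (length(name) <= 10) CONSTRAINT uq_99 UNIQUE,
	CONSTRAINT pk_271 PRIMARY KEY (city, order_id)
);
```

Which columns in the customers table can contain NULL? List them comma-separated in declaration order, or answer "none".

carrier, priority, discount, barcode, title, description, total

- carrier: UNIQUE does not imply NOT NULL → nullable.
- priority: DEFAULT only fills an omitted column; an explicit NULL is still allowed → nullable.
- price: declared NOT NULL → not nullable.
- discount: CHECK does not forbid NULL (a CHECK constraint passes when its expression is NULL) → nullable.
- barcode: CHECK does not forbid NULL (a CHECK constraint passes when its expression is NULL) → nullable.
- stock: declared NOT NULL → not nullable.
- title: no NOT NULL constraint applies → nullable.
- customer_id: part of the PRIMARY KEY, which implies NOT NULL → not nullable.
- rating: declared NOT NULL → not nullable.
- description: CHECK does not forbid NULL (a CHECK constraint passes when its expression is NULL) → nullable.
- total: no NOT NULL constraint applies → nullable.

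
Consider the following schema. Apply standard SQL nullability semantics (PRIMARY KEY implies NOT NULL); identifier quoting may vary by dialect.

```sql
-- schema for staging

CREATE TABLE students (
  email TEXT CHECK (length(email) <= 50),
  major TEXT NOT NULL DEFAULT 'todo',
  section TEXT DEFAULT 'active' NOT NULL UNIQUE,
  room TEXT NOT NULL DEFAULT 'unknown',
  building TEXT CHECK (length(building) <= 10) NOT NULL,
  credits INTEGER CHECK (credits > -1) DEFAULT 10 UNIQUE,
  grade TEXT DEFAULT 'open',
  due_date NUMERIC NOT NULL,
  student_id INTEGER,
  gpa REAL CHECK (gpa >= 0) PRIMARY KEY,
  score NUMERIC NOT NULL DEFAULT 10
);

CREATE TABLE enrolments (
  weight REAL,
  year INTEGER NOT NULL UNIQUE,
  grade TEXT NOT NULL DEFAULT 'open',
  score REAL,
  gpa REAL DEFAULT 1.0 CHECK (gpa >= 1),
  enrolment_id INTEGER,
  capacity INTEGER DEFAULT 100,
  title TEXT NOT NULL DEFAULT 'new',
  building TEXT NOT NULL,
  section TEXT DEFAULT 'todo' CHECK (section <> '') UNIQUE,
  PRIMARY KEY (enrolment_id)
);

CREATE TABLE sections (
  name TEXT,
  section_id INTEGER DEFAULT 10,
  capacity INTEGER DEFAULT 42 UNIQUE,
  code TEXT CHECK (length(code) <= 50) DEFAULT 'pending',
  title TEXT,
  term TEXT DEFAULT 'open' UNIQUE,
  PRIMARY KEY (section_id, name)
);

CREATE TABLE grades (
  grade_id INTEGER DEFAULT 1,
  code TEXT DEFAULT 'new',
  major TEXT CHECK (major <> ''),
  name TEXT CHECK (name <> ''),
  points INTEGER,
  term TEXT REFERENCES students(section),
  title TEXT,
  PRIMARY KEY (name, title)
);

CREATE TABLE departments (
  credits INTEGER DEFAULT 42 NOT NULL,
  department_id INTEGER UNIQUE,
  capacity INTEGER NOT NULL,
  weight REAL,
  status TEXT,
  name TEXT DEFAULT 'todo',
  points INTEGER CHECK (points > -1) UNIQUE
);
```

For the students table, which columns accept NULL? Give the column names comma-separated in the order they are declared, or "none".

- email: CHECK does not forbid NULL (a CHECK constraint passes when its expression is NULL) → nullable.
- major: declared NOT NULL → not nullable.
- section: declared NOT NULL → not nullable.
- room: declared NOT NULL → not nullable.
- building: declared NOT NULL → not nullable.
- credits: CHECK does not forbid NULL (a CHECK constraint passes when its expression is NULL) → nullable.
- grade: DEFAULT only fills an omitted column; an explicit NULL is still allowed → nullable.
- due_date: declared NOT NULL → not nullable.
- student_id: no NOT NULL constraint applies → nullable.
- gpa: part of the PRIMARY KEY, which implies NOT NULL → not nullable.
- score: declared NOT NULL → not nullable.

email, credits, grade, student_id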